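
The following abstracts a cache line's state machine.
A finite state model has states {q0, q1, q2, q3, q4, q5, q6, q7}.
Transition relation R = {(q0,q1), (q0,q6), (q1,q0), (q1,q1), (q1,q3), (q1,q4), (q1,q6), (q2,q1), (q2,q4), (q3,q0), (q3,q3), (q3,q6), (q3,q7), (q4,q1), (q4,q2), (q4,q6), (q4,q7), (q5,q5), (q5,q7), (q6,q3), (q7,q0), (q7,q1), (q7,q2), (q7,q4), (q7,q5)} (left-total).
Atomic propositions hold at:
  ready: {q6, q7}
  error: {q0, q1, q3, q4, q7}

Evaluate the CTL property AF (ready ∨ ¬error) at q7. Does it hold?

Sat(¬error) = {q2, q5, q6}
Sat(ready ∨ ¬error) = {q2, q5, q6, q7}
AF (ready ∨ ¬error): least fixpoint, start Z0 = {q2, q5, q6, q7}, add states with every successor in Z. Already a fixed point.
Sat(AF (ready ∨ ¬error)) = {q2, q5, q6, q7}
q7 ∈ Sat(AF (ready ∨ ¬error)) = {q2, q5, q6, q7}, so the formula holds at q7.

Yes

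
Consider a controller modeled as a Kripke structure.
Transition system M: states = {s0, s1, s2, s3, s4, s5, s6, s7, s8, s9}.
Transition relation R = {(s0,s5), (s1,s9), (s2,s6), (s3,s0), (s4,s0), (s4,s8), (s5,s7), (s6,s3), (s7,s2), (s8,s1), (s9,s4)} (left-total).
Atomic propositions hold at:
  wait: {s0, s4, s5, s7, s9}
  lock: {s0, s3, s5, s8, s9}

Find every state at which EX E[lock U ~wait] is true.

{s2, s4, s6, s7, s8}

Sat(~wait) = {s1, s2, s3, s6, s8}
E[lock U ~wait]: least fixpoint, start Z0 = Sat(~wait) = {s1, s2, s3, s6, s8}, add states in Sat(lock) with some successor in Z. Already a fixed point.
Sat(E[lock U ~wait]) = {s1, s2, s3, s6, s8}
Sat(EX E[lock U ~wait]) = {s : some successor in {s1, s2, s3, s6, s8}} = {s2, s4, s6, s7, s8}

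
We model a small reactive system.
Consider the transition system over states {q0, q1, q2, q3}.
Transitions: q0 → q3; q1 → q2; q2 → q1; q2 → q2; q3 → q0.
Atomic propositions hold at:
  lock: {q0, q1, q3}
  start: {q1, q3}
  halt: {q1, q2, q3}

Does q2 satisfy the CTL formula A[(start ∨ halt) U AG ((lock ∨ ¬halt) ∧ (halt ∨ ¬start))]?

Sat(start ∨ halt) = {q1, q2, q3}
Sat(¬halt) = {q0}
Sat(lock ∨ ¬halt) = {q0, q1, q3}
Sat(¬start) = {q0, q2}
Sat(halt ∨ ¬start) = {q0, q1, q2, q3}
Sat((lock ∨ ¬halt) ∧ (halt ∨ ¬start)) = {q0, q1, q3}
AG ((lock ∨ ¬halt) ∧ (halt ∨ ¬start)): greatest fixpoint, start Z0 = {q0, q1, q3}, keep only states in Sat with every successor in Z. Z1 = {q0, q3}; fixed.
Sat(AG ((lock ∨ ¬halt) ∧ (halt ∨ ¬start))) = {q0, q3}
A[(start ∨ halt) U AG ((lock ∨ ¬halt) ∧ (halt ∨ ¬start))]: least fixpoint, start Z0 = Sat(AG ((lock ∨ ¬halt) ∧ (halt ∨ ¬start))) = {q0, q3}, add states in Sat(start ∨ halt) with every successor in Z. Already a fixed point.
Sat(A[(start ∨ halt) U AG ((lock ∨ ¬halt) ∧ (halt ∨ ¬start))]) = {q0, q3}
q2 ∉ Sat(A[(start ∨ halt) U AG ((lock ∨ ¬halt) ∧ (halt ∨ ¬start))]) = {q0, q3}, so the formula does not hold at q2.

No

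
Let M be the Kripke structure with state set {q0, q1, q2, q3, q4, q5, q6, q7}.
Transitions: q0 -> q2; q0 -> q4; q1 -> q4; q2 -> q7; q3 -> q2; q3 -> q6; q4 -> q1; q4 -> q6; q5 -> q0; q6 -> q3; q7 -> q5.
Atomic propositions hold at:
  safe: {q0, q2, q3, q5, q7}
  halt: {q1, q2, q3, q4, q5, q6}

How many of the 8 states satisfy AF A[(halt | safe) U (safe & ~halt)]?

4

Sat(halt | safe) = {q0, q1, q2, q3, q4, q5, q6, q7}
Sat(~halt) = {q0, q7}
Sat(safe & ~halt) = {q0, q7}
A[(halt | safe) U (safe & ~halt)]: least fixpoint, start Z0 = Sat((safe & ~halt)) = {q0, q7}, add states in Sat(halt | safe) with every successor in Z. Z1 = {q0, q2, q5, q7}; fixed.
Sat(A[(halt | safe) U (safe & ~halt)]) = {q0, q2, q5, q7}
AF A[(halt | safe) U (safe & ~halt)]: least fixpoint, start Z0 = {q0, q2, q5, q7}, add states with every successor in Z. Already a fixed point.
Sat(AF A[(halt | safe) U (safe & ~halt)]) = {q0, q2, q5, q7}
|Sat(AF A[(halt | safe) U (safe & ~halt)])| = |{q0, q2, q5, q7}| = 4.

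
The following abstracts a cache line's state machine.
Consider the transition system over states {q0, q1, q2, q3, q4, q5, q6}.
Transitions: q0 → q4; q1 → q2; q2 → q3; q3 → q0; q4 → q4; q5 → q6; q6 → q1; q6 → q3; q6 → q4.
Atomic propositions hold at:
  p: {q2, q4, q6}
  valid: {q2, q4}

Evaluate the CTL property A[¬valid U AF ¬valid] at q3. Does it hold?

Yes

Sat(¬valid) = {q0, q1, q3, q5, q6}
AF ¬valid: least fixpoint, start Z0 = {q0, q1, q3, q5, q6}, add states with every successor in Z. Z1 = {q0, q1, q2, q3, q5, q6}; fixed.
Sat(AF ¬valid) = {q0, q1, q2, q3, q5, q6}
A[¬valid U AF ¬valid]: least fixpoint, start Z0 = Sat(AF ¬valid) = {q0, q1, q2, q3, q5, q6}, add states in Sat(¬valid) with every successor in Z. Already a fixed point.
Sat(A[¬valid U AF ¬valid]) = {q0, q1, q2, q3, q5, q6}
q3 ∈ Sat(A[¬valid U AF ¬valid]) = {q0, q1, q2, q3, q5, q6}, so the formula holds at q3.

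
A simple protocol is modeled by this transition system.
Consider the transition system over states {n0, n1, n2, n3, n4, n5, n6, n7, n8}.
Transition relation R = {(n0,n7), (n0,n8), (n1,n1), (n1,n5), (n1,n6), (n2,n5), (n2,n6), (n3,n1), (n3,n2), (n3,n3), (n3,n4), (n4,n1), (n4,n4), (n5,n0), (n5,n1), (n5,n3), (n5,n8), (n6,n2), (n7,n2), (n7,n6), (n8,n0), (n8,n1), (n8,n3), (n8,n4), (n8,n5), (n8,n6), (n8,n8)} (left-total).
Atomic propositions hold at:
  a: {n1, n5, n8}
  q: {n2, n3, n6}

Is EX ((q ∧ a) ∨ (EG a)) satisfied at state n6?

Sat(q ∧ a) = ∅
EG a: greatest fixpoint, start Z0 = {n1, n5, n8}, keep only states in Sat with some successor in Z. Already a fixed point.
Sat(EG a) = {n1, n5, n8}
Sat((q ∧ a) ∨ (EG a)) = {n1, n5, n8}
Sat(EX ((q ∧ a) ∨ (EG a))) = {s : some successor in {n1, n5, n8}} = {n0, n1, n2, n3, n4, n5, n8}
n6 ∉ Sat(EX ((q ∧ a) ∨ (EG a))) = {n0, n1, n2, n3, n4, n5, n8}, so the formula does not hold at n6.

No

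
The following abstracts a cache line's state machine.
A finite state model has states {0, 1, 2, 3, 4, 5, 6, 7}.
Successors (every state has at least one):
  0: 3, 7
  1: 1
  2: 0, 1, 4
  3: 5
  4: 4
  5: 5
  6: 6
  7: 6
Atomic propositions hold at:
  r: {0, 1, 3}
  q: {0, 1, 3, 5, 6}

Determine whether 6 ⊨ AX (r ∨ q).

Sat(r ∨ q) = {0, 1, 3, 5, 6}
Sat(AX (r ∨ q)) = {s : every successor in {0, 1, 3, 5, 6}} = {1, 3, 5, 6, 7}
6 ∈ Sat(AX (r ∨ q)) = {1, 3, 5, 6, 7}, so the formula holds at 6.

Yes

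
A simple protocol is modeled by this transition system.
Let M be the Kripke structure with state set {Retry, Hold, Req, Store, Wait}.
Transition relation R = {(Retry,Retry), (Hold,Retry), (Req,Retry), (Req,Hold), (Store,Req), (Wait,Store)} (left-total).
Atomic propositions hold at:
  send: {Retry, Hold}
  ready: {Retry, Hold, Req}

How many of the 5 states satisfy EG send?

2

EG send: greatest fixpoint, start Z0 = {Retry, Hold}, keep only states in Sat with some successor in Z. Already a fixed point.
Sat(EG send) = {Retry, Hold}
|Sat(EG send)| = |{Retry, Hold}| = 2.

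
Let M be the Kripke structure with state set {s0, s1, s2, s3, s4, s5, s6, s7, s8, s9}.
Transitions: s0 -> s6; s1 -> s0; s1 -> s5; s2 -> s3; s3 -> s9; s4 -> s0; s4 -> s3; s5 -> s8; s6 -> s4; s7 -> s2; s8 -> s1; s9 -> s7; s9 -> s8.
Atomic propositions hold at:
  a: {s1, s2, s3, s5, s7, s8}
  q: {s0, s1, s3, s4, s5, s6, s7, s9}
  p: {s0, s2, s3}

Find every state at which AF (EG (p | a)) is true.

{s1, s5, s8}

Sat(p | a) = {s0, s1, s2, s3, s5, s7, s8}
EG (p | a): greatest fixpoint, start Z0 = {s0, s1, s2, s3, s5, s7, s8}, keep only states in Sat with some successor in Z. Z1 = {s1, s2, s5, s7, s8}; Z2 = {s1, s5, s7, s8}; Z3 = {s1, s5, s8}; fixed.
Sat(EG (p | a)) = {s1, s5, s8}
AF (EG (p | a)): least fixpoint, start Z0 = {s1, s5, s8}, add states with every successor in Z. Already a fixed point.
Sat(AF (EG (p | a))) = {s1, s5, s8}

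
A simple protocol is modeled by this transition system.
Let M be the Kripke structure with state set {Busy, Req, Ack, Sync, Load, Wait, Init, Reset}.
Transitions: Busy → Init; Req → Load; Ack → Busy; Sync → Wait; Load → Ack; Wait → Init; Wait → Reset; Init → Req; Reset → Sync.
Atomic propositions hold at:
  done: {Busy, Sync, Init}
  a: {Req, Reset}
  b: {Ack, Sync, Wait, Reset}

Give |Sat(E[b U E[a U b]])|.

4

E[a U b]: least fixpoint, start Z0 = Sat(b) = {Ack, Sync, Wait, Reset}, add states in Sat(a) with some successor in Z. Already a fixed point.
Sat(E[a U b]) = {Ack, Sync, Wait, Reset}
E[b U E[a U b]]: least fixpoint, start Z0 = Sat(E[a U b]) = {Ack, Sync, Wait, Reset}, add states in Sat(b) with some successor in Z. Already a fixed point.
Sat(E[b U E[a U b]]) = {Ack, Sync, Wait, Reset}
|Sat(E[b U E[a U b]])| = |{Ack, Sync, Wait, Reset}| = 4.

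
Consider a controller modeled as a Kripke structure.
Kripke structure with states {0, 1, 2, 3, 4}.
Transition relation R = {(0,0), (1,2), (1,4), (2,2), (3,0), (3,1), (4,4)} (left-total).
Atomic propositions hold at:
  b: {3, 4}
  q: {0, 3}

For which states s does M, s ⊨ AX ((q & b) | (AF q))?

Sat(q & b) = {3}
AF q: least fixpoint, start Z0 = {0, 3}, add states with every successor in Z. Already a fixed point.
Sat(AF q) = {0, 3}
Sat((q & b) | (AF q)) = {0, 3}
Sat(AX ((q & b) | (AF q))) = {s : every successor in {0, 3}} = {0}

{0}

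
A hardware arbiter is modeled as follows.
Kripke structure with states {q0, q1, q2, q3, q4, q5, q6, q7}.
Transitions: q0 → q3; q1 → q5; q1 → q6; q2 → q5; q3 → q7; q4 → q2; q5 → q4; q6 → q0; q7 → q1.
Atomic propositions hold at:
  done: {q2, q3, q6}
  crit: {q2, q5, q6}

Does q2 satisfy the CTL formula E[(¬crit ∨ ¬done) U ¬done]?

Sat(¬crit) = {q0, q1, q3, q4, q7}
Sat(¬done) = {q0, q1, q4, q5, q7}
Sat(¬crit ∨ ¬done) = {q0, q1, q3, q4, q5, q7}
E[(¬crit ∨ ¬done) U ¬done]: least fixpoint, start Z0 = Sat(¬done) = {q0, q1, q4, q5, q7}, add states in Sat(¬crit ∨ ¬done) with some successor in Z. Z1 = {q0, q1, q3, q4, q5, q7}; fixed.
Sat(E[(¬crit ∨ ¬done) U ¬done]) = {q0, q1, q3, q4, q5, q7}
q2 ∉ Sat(E[(¬crit ∨ ¬done) U ¬done]) = {q0, q1, q3, q4, q5, q7}, so the formula does not hold at q2.

No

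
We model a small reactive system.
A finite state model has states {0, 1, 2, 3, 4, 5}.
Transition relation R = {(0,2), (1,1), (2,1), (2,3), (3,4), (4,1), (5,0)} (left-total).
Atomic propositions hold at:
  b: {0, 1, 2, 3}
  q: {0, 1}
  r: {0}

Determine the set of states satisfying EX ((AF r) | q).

{1, 2, 4, 5}

AF r: least fixpoint, start Z0 = {0}, add states with every successor in Z. Z1 = {0, 5}; fixed.
Sat(AF r) = {0, 5}
Sat((AF r) | q) = {0, 1, 5}
Sat(EX ((AF r) | q)) = {s : some successor in {0, 1, 5}} = {1, 2, 4, 5}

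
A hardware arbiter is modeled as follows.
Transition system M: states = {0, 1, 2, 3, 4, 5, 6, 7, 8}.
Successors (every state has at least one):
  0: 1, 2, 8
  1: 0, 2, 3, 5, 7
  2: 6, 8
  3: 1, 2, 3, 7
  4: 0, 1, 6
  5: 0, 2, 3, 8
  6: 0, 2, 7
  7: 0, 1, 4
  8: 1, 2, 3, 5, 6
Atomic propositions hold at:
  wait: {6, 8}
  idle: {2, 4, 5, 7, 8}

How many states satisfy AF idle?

5

AF idle: least fixpoint, start Z0 = {2, 4, 5, 7, 8}, add states with every successor in Z. Already a fixed point.
Sat(AF idle) = {2, 4, 5, 7, 8}
|Sat(AF idle)| = |{2, 4, 5, 7, 8}| = 5.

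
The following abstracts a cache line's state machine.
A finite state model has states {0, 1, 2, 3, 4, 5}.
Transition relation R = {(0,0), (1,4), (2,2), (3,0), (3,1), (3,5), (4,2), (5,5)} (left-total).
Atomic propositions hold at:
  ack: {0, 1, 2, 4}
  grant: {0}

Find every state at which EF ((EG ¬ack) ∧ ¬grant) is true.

Sat(¬ack) = {3, 5}
EG ¬ack: greatest fixpoint, start Z0 = {3, 5}, keep only states in Sat with some successor in Z. Already a fixed point.
Sat(EG ¬ack) = {3, 5}
Sat(¬grant) = {1, 2, 3, 4, 5}
Sat((EG ¬ack) ∧ ¬grant) = {3, 5}
EF ((EG ¬ack) ∧ ¬grant): least fixpoint, start Z0 = {3, 5}, add states with some successor in Z. Already a fixed point.
Sat(EF ((EG ¬ack) ∧ ¬grant)) = {3, 5}

{3, 5}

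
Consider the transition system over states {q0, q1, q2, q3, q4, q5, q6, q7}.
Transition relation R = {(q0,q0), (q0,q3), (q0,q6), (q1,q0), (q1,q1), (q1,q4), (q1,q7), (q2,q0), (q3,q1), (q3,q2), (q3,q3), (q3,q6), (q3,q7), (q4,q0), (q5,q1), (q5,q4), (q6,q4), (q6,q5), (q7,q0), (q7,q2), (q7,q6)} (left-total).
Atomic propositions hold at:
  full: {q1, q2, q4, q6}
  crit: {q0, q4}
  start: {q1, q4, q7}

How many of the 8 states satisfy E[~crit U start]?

Sat(~crit) = {q1, q2, q3, q5, q6, q7}
E[~crit U start]: least fixpoint, start Z0 = Sat(start) = {q1, q4, q7}, add states in Sat(~crit) with some successor in Z. Z1 = {q1, q3, q4, q5, q6, q7}; fixed.
Sat(E[~crit U start]) = {q1, q3, q4, q5, q6, q7}
|Sat(E[~crit U start])| = |{q1, q3, q4, q5, q6, q7}| = 6.

6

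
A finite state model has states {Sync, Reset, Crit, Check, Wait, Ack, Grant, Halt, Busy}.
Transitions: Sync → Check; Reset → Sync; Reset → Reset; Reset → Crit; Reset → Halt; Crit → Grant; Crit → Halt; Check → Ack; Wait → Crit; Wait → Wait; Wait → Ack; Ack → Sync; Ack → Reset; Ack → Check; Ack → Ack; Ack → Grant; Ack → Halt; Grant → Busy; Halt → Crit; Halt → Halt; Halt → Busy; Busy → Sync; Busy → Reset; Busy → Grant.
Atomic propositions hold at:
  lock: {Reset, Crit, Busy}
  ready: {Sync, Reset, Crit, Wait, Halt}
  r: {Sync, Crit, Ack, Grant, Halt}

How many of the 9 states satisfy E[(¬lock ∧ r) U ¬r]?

8

Sat(¬lock) = {Sync, Check, Wait, Ack, Grant, Halt}
Sat(¬lock ∧ r) = {Sync, Ack, Grant, Halt}
Sat(¬r) = {Reset, Check, Wait, Busy}
E[(¬lock ∧ r) U ¬r]: least fixpoint, start Z0 = Sat(¬r) = {Reset, Check, Wait, Busy}, add states in Sat(¬lock ∧ r) with some successor in Z. Z1 = {Sync, Reset, Check, Wait, Ack, Grant, Halt, Busy}; fixed.
Sat(E[(¬lock ∧ r) U ¬r]) = {Sync, Reset, Check, Wait, Ack, Grant, Halt, Busy}
|Sat(E[(¬lock ∧ r) U ¬r])| = |{Sync, Reset, Check, Wait, Ack, Grant, Halt, Busy}| = 8.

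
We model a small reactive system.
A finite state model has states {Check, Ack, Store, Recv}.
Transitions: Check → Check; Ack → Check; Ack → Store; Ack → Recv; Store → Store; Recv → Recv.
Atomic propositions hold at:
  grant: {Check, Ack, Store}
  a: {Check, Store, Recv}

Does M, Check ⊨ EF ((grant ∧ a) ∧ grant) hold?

Yes

Sat(grant ∧ a) = {Check, Store}
Sat((grant ∧ a) ∧ grant) = {Check, Store}
EF ((grant ∧ a) ∧ grant): least fixpoint, start Z0 = {Check, Store}, add states with some successor in Z. Z1 = {Check, Ack, Store}; fixed.
Sat(EF ((grant ∧ a) ∧ grant)) = {Check, Ack, Store}
Check ∈ Sat(EF ((grant ∧ a) ∧ grant)) = {Check, Ack, Store}, so the formula holds at Check.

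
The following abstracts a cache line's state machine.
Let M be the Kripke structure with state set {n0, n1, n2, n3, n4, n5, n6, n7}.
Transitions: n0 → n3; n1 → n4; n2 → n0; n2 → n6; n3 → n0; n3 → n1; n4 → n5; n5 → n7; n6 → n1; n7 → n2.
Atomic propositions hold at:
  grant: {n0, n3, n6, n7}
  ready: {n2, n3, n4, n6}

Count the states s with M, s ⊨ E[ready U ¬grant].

6

Sat(¬grant) = {n1, n2, n4, n5}
E[ready U ¬grant]: least fixpoint, start Z0 = Sat(¬grant) = {n1, n2, n4, n5}, add states in Sat(ready) with some successor in Z. Z1 = {n1, n2, n3, n4, n5, n6}; fixed.
Sat(E[ready U ¬grant]) = {n1, n2, n3, n4, n5, n6}
|Sat(E[ready U ¬grant])| = |{n1, n2, n3, n4, n5, n6}| = 6.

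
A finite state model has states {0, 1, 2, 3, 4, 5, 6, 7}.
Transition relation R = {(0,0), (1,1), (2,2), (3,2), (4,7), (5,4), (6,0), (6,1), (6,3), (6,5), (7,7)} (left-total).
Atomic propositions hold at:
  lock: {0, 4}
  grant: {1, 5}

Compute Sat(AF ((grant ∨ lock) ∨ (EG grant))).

Sat(grant ∨ lock) = {0, 1, 4, 5}
EG grant: greatest fixpoint, start Z0 = {1, 5}, keep only states in Sat with some successor in Z. Z1 = {1}; fixed.
Sat(EG grant) = {1}
Sat((grant ∨ lock) ∨ (EG grant)) = {0, 1, 4, 5}
AF ((grant ∨ lock) ∨ (EG grant)): least fixpoint, start Z0 = {0, 1, 4, 5}, add states with every successor in Z. Already a fixed point.
Sat(AF ((grant ∨ lock) ∨ (EG grant))) = {0, 1, 4, 5}

{0, 1, 4, 5}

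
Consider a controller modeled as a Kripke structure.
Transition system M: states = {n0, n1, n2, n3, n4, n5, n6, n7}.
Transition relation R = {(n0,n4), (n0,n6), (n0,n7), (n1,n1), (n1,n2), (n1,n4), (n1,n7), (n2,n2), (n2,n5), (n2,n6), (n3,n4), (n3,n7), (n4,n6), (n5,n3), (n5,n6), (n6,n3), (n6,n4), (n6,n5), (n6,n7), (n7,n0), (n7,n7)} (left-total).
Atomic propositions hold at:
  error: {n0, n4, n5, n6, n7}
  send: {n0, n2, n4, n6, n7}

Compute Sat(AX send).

Sat(AX send) = {s : every successor in {n0, n2, n4, n6, n7}} = {n0, n3, n4, n7}

{n0, n3, n4, n7}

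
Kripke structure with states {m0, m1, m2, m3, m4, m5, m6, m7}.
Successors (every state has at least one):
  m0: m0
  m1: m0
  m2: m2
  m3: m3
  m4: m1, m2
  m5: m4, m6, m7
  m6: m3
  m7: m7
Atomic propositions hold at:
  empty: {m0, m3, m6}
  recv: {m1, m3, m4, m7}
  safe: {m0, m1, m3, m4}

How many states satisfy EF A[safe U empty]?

A[safe U empty]: least fixpoint, start Z0 = Sat(empty) = {m0, m3, m6}, add states in Sat(safe) with every successor in Z. Z1 = {m0, m1, m3, m6}; fixed.
Sat(A[safe U empty]) = {m0, m1, m3, m6}
EF A[safe U empty]: least fixpoint, start Z0 = {m0, m1, m3, m6}, add states with some successor in Z. Z1 = {m0, m1, m3, m4, m5, m6}; fixed.
Sat(EF A[safe U empty]) = {m0, m1, m3, m4, m5, m6}
|Sat(EF A[safe U empty])| = |{m0, m1, m3, m4, m5, m6}| = 6.

6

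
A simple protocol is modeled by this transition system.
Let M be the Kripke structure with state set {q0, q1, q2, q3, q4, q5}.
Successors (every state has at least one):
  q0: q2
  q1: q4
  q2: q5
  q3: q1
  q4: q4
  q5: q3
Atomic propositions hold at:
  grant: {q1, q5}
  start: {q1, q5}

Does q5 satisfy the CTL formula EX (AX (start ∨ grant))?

Yes

Sat(start ∨ grant) = {q1, q5}
Sat(AX (start ∨ grant)) = {s : every successor in {q1, q5}} = {q2, q3}
Sat(EX (AX (start ∨ grant))) = {s : some successor in {q2, q3}} = {q0, q5}
q5 ∈ Sat(EX (AX (start ∨ grant))) = {q0, q5}, so the formula holds at q5.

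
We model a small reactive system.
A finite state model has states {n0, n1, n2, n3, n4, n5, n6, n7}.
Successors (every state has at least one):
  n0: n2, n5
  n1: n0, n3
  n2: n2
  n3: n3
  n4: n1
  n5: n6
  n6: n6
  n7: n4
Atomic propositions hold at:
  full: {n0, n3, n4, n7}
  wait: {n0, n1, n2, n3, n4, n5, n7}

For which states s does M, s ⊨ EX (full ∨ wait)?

{n0, n1, n2, n3, n4, n7}

Sat(full ∨ wait) = {n0, n1, n2, n3, n4, n5, n7}
Sat(EX (full ∨ wait)) = {s : some successor in {n0, n1, n2, n3, n4, n5, n7}} = {n0, n1, n2, n3, n4, n7}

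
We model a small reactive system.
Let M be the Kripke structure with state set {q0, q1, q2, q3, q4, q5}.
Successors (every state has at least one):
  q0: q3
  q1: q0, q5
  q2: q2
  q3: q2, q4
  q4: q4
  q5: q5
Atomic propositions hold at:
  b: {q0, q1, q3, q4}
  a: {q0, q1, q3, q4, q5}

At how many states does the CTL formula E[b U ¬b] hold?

5

Sat(¬b) = {q2, q5}
E[b U ¬b]: least fixpoint, start Z0 = Sat(¬b) = {q2, q5}, add states in Sat(b) with some successor in Z. Z1 = {q1, q2, q3, q5}; Z2 = {q0, q1, q2, q3, q5}; fixed.
Sat(E[b U ¬b]) = {q0, q1, q2, q3, q5}
|Sat(E[b U ¬b])| = |{q0, q1, q2, q3, q5}| = 5.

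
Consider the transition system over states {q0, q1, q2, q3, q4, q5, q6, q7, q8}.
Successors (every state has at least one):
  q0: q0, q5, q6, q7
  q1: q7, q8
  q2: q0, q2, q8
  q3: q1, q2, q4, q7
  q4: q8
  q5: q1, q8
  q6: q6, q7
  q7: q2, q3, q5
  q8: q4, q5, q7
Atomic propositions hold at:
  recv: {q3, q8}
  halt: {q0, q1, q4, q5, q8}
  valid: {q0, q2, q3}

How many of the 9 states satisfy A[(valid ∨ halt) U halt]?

Sat(valid ∨ halt) = {q0, q1, q2, q3, q4, q5, q8}
A[(valid ∨ halt) U halt]: least fixpoint, start Z0 = Sat(halt) = {q0, q1, q4, q5, q8}, add states in Sat(valid ∨ halt) with every successor in Z. Already a fixed point.
Sat(A[(valid ∨ halt) U halt]) = {q0, q1, q4, q5, q8}
|Sat(A[(valid ∨ halt) U halt])| = |{q0, q1, q4, q5, q8}| = 5.

5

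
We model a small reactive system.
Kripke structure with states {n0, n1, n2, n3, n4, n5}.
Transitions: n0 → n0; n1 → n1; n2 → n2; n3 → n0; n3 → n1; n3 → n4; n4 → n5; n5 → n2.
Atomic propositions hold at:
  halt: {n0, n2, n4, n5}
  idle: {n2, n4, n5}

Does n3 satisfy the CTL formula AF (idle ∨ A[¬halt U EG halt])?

Sat(¬halt) = {n1, n3}
EG halt: greatest fixpoint, start Z0 = {n0, n2, n4, n5}, keep only states in Sat with some successor in Z. Already a fixed point.
Sat(EG halt) = {n0, n2, n4, n5}
A[¬halt U EG halt]: least fixpoint, start Z0 = Sat(EG halt) = {n0, n2, n4, n5}, add states in Sat(¬halt) with every successor in Z. Already a fixed point.
Sat(A[¬halt U EG halt]) = {n0, n2, n4, n5}
Sat(idle ∨ A[¬halt U EG halt]) = {n0, n2, n4, n5}
AF (idle ∨ A[¬halt U EG halt]): least fixpoint, start Z0 = {n0, n2, n4, n5}, add states with every successor in Z. Already a fixed point.
Sat(AF (idle ∨ A[¬halt U EG halt])) = {n0, n2, n4, n5}
n3 ∉ Sat(AF (idle ∨ A[¬halt U EG halt])) = {n0, n2, n4, n5}, so the formula does not hold at n3.

No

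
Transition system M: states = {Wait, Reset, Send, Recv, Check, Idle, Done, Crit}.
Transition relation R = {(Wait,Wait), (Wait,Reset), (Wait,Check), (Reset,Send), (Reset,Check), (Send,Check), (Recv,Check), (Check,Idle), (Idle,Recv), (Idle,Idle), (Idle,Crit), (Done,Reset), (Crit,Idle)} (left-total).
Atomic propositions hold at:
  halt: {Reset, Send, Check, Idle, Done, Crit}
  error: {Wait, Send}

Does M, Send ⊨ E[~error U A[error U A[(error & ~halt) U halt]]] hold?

Sat(~error) = {Reset, Recv, Check, Idle, Done, Crit}
Sat(~halt) = {Wait, Recv}
Sat(error & ~halt) = {Wait}
A[(error & ~halt) U halt]: least fixpoint, start Z0 = Sat(halt) = {Reset, Send, Check, Idle, Done, Crit}, add states in Sat(error & ~halt) with every successor in Z. Already a fixed point.
Sat(A[(error & ~halt) U halt]) = {Reset, Send, Check, Idle, Done, Crit}
A[error U A[(error & ~halt) U halt]]: least fixpoint, start Z0 = Sat(A[(error & ~halt) U halt]) = {Reset, Send, Check, Idle, Done, Crit}, add states in Sat(error) with every successor in Z. Already a fixed point.
Sat(A[error U A[(error & ~halt) U halt]]) = {Reset, Send, Check, Idle, Done, Crit}
E[~error U A[error U A[(error & ~halt) U halt]]]: least fixpoint, start Z0 = Sat(A[error U A[(error & ~halt) U halt]]) = {Reset, Send, Check, Idle, Done, Crit}, add states in Sat(~error) with some successor in Z. Z1 = {Reset, Send, Recv, Check, Idle, Done, Crit}; fixed.
Sat(E[~error U A[error U A[(error & ~halt) U halt]]]) = {Reset, Send, Recv, Check, Idle, Done, Crit}
Send ∈ Sat(E[~error U A[error U A[(error & ~halt) U halt]]]) = {Reset, Send, Recv, Check, Idle, Done, Crit}, so the formula holds at Send.

Yes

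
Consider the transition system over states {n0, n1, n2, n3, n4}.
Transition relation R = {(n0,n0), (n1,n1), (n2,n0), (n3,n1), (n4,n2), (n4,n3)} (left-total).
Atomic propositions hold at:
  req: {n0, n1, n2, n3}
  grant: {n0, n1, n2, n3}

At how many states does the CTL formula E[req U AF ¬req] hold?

Sat(¬req) = {n4}
AF ¬req: least fixpoint, start Z0 = {n4}, add states with every successor in Z. Already a fixed point.
Sat(AF ¬req) = {n4}
E[req U AF ¬req]: least fixpoint, start Z0 = Sat(AF ¬req) = {n4}, add states in Sat(req) with some successor in Z. Already a fixed point.
Sat(E[req U AF ¬req]) = {n4}
|Sat(E[req U AF ¬req])| = |{n4}| = 1.

1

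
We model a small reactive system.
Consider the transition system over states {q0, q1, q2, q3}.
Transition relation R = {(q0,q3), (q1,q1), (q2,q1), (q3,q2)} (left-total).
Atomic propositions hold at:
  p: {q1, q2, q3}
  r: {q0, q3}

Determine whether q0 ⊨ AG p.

No

AG p: greatest fixpoint, start Z0 = {q1, q2, q3}, keep only states in Sat with every successor in Z. Already a fixed point.
Sat(AG p) = {q1, q2, q3}
q0 ∉ Sat(AG p) = {q1, q2, q3}, so the formula does not hold at q0.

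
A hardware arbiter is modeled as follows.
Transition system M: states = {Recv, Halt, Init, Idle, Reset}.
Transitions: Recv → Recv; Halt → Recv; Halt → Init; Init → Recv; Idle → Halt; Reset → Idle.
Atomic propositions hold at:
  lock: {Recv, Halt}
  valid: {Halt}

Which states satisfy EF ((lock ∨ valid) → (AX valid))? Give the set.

{Halt, Init, Idle, Reset}

Sat(lock ∨ valid) = {Recv, Halt}
Sat(AX valid) = {s : every successor in {Halt}} = {Idle}
Sat((lock ∨ valid) → (AX valid)) = {Init, Idle, Reset}
EF ((lock ∨ valid) → (AX valid)): least fixpoint, start Z0 = {Init, Idle, Reset}, add states with some successor in Z. Z1 = {Halt, Init, Idle, Reset}; fixed.
Sat(EF ((lock ∨ valid) → (AX valid))) = {Halt, Init, Idle, Reset}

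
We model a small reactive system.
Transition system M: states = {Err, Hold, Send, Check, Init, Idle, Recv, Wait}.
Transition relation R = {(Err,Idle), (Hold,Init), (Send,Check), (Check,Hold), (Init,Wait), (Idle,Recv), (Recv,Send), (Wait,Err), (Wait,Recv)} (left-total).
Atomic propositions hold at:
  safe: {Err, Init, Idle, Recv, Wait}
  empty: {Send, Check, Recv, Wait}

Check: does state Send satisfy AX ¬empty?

Sat(¬empty) = {Err, Hold, Init, Idle}
Sat(AX ¬empty) = {s : every successor in {Err, Hold, Init, Idle}} = {Err, Hold, Check}
Send ∉ Sat(AX ¬empty) = {Err, Hold, Check}, so the formula does not hold at Send.

No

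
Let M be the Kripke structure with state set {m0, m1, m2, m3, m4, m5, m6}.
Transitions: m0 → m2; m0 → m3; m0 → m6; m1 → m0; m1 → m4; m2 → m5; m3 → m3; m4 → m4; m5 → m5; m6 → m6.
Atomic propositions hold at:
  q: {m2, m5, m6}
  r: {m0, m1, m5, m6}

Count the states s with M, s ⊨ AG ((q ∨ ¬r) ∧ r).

2

Sat(¬r) = {m2, m3, m4}
Sat(q ∨ ¬r) = {m2, m3, m4, m5, m6}
Sat((q ∨ ¬r) ∧ r) = {m5, m6}
AG ((q ∨ ¬r) ∧ r): greatest fixpoint, start Z0 = {m5, m6}, keep only states in Sat with every successor in Z. Already a fixed point.
Sat(AG ((q ∨ ¬r) ∧ r)) = {m5, m6}
|Sat(AG ((q ∨ ¬r) ∧ r))| = |{m5, m6}| = 2.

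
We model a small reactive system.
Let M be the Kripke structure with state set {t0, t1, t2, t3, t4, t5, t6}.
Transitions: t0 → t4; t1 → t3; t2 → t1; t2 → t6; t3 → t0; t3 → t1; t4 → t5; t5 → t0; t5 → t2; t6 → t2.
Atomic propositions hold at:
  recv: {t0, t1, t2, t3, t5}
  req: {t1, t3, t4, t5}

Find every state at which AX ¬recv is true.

Sat(¬recv) = {t4, t6}
Sat(AX ¬recv) = {s : every successor in {t4, t6}} = {t0}

{t0}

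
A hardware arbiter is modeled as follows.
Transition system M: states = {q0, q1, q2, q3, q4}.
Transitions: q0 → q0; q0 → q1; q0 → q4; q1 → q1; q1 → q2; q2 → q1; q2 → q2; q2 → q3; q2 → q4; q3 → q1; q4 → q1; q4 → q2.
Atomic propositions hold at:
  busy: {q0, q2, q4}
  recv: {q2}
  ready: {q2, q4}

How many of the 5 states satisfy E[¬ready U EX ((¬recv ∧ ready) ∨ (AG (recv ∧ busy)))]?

Sat(¬ready) = {q0, q1, q3}
Sat(¬recv) = {q0, q1, q3, q4}
Sat(¬recv ∧ ready) = {q4}
Sat(recv ∧ busy) = {q2}
AG (recv ∧ busy): greatest fixpoint, start Z0 = {q2}, keep only states in Sat with every successor in Z. Z1 = ∅; fixed.
Sat(AG (recv ∧ busy)) = ∅
Sat((¬recv ∧ ready) ∨ (AG (recv ∧ busy))) = {q4}
Sat(EX ((¬recv ∧ ready) ∨ (AG (recv ∧ busy)))) = {s : some successor in {q4}} = {q0, q2}
E[¬ready U EX ((¬recv ∧ ready) ∨ (AG (recv ∧ busy)))]: least fixpoint, start Z0 = Sat(EX ((¬recv ∧ ready) ∨ (AG (recv ∧ busy)))) = {q0, q2}, add states in Sat(¬ready) with some successor in Z. Z1 = {q0, q1, q2}; Z2 = {q0, q1, q2, q3}; fixed.
Sat(E[¬ready U EX ((¬recv ∧ ready) ∨ (AG (recv ∧ busy)))]) = {q0, q1, q2, q3}
|Sat(E[¬ready U EX ((¬recv ∧ ready) ∨ (AG (recv ∧ busy)))])| = |{q0, q1, q2, q3}| = 4.

4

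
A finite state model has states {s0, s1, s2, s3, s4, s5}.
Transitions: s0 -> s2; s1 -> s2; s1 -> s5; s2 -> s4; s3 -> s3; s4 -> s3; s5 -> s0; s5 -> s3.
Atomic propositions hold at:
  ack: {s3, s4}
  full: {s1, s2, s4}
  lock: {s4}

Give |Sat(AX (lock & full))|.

1

Sat(lock & full) = {s4}
Sat(AX (lock & full)) = {s : every successor in {s4}} = {s2}
|Sat(AX (lock & full))| = |{s2}| = 1.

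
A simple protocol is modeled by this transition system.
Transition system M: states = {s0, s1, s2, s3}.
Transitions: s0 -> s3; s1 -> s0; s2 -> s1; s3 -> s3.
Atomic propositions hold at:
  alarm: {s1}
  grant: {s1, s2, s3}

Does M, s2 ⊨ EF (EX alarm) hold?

Sat(EX alarm) = {s : some successor in {s1}} = {s2}
EF (EX alarm): least fixpoint, start Z0 = {s2}, add states with some successor in Z. Already a fixed point.
Sat(EF (EX alarm)) = {s2}
s2 ∈ Sat(EF (EX alarm)) = {s2}, so the formula holds at s2.

Yes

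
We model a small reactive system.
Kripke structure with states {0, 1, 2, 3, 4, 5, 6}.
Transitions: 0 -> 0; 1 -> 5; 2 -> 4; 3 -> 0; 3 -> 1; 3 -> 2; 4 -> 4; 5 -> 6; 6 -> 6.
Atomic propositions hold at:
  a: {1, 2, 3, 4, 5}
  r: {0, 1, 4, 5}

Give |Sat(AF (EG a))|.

EG a: greatest fixpoint, start Z0 = {1, 2, 3, 4, 5}, keep only states in Sat with some successor in Z. Z1 = {1, 2, 3, 4}; Z2 = {2, 3, 4}; fixed.
Sat(EG a) = {2, 3, 4}
AF (EG a): least fixpoint, start Z0 = {2, 3, 4}, add states with every successor in Z. Already a fixed point.
Sat(AF (EG a)) = {2, 3, 4}
|Sat(AF (EG a))| = |{2, 3, 4}| = 3.

3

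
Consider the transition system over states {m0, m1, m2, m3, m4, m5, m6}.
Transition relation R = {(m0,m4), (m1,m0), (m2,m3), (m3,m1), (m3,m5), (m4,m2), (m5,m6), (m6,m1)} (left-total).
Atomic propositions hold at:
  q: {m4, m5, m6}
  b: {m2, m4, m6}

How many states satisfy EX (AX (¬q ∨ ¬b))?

Sat(¬q) = {m0, m1, m2, m3}
Sat(¬b) = {m0, m1, m3, m5}
Sat(¬q ∨ ¬b) = {m0, m1, m2, m3, m5}
Sat(AX (¬q ∨ ¬b)) = {s : every successor in {m0, m1, m2, m3, m5}} = {m1, m2, m3, m4, m6}
Sat(EX (AX (¬q ∨ ¬b))) = {s : some successor in {m1, m2, m3, m4, m6}} = {m0, m2, m3, m4, m5, m6}
|Sat(EX (AX (¬q ∨ ¬b)))| = |{m0, m2, m3, m4, m5, m6}| = 6.

6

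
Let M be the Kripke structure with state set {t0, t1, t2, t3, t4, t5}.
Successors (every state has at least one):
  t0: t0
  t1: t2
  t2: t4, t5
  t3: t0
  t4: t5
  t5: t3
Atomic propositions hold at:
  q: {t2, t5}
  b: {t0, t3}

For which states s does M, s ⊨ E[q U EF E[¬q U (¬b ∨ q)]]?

Sat(¬q) = {t0, t1, t3, t4}
Sat(¬b) = {t1, t2, t4, t5}
Sat(¬b ∨ q) = {t1, t2, t4, t5}
E[¬q U (¬b ∨ q)]: least fixpoint, start Z0 = Sat((¬b ∨ q)) = {t1, t2, t4, t5}, add states in Sat(¬q) with some successor in Z. Already a fixed point.
Sat(E[¬q U (¬b ∨ q)]) = {t1, t2, t4, t5}
EF E[¬q U (¬b ∨ q)]: least fixpoint, start Z0 = {t1, t2, t4, t5}, add states with some successor in Z. Already a fixed point.
Sat(EF E[¬q U (¬b ∨ q)]) = {t1, t2, t4, t5}
E[q U EF E[¬q U (¬b ∨ q)]]: least fixpoint, start Z0 = Sat(EF E[¬q U (¬b ∨ q)]) = {t1, t2, t4, t5}, add states in Sat(q) with some successor in Z. Already a fixed point.
Sat(E[q U EF E[¬q U (¬b ∨ q)]]) = {t1, t2, t4, t5}

{t1, t2, t4, t5}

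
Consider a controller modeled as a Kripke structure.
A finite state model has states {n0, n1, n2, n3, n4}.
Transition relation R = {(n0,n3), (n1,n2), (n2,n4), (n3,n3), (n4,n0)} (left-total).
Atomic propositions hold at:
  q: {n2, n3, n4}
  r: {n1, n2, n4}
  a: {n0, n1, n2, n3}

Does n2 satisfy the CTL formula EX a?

No

Sat(EX a) = {s : some successor in {n0, n1, n2, n3}} = {n0, n1, n3, n4}
n2 ∉ Sat(EX a) = {n0, n1, n3, n4}, so the formula does not hold at n2.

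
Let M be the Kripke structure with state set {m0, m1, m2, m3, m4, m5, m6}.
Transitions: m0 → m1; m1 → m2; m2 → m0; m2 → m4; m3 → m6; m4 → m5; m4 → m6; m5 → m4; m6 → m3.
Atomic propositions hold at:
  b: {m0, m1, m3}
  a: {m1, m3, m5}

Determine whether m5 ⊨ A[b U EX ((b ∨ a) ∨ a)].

No

Sat(b ∨ a) = {m0, m1, m3, m5}
Sat((b ∨ a) ∨ a) = {m0, m1, m3, m5}
Sat(EX ((b ∨ a) ∨ a)) = {s : some successor in {m0, m1, m3, m5}} = {m0, m2, m4, m6}
A[b U EX ((b ∨ a) ∨ a)]: least fixpoint, start Z0 = Sat(EX ((b ∨ a) ∨ a)) = {m0, m2, m4, m6}, add states in Sat(b) with every successor in Z. Z1 = {m0, m1, m2, m3, m4, m6}; fixed.
Sat(A[b U EX ((b ∨ a) ∨ a)]) = {m0, m1, m2, m3, m4, m6}
m5 ∉ Sat(A[b U EX ((b ∨ a) ∨ a)]) = {m0, m1, m2, m3, m4, m6}, so the formula does not hold at m5.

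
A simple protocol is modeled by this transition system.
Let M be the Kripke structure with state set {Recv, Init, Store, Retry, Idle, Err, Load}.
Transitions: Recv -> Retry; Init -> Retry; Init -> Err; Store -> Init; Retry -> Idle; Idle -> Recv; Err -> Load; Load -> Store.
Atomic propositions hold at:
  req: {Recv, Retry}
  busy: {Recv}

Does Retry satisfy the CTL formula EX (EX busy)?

Yes

Sat(EX busy) = {s : some successor in {Recv}} = {Idle}
Sat(EX (EX busy)) = {s : some successor in {Idle}} = {Retry}
Retry ∈ Sat(EX (EX busy)) = {Retry}, so the formula holds at Retry.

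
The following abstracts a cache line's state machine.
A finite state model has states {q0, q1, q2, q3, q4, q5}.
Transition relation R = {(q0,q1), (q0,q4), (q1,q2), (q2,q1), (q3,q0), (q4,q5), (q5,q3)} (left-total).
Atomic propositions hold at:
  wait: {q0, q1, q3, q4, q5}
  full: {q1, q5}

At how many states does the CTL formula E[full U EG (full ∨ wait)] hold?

4

Sat(full ∨ wait) = {q0, q1, q3, q4, q5}
EG (full ∨ wait): greatest fixpoint, start Z0 = {q0, q1, q3, q4, q5}, keep only states in Sat with some successor in Z. Z1 = {q0, q3, q4, q5}; fixed.
Sat(EG (full ∨ wait)) = {q0, q3, q4, q5}
E[full U EG (full ∨ wait)]: least fixpoint, start Z0 = Sat(EG (full ∨ wait)) = {q0, q3, q4, q5}, add states in Sat(full) with some successor in Z. Already a fixed point.
Sat(E[full U EG (full ∨ wait)]) = {q0, q3, q4, q5}
|Sat(E[full U EG (full ∨ wait)])| = |{q0, q3, q4, q5}| = 4.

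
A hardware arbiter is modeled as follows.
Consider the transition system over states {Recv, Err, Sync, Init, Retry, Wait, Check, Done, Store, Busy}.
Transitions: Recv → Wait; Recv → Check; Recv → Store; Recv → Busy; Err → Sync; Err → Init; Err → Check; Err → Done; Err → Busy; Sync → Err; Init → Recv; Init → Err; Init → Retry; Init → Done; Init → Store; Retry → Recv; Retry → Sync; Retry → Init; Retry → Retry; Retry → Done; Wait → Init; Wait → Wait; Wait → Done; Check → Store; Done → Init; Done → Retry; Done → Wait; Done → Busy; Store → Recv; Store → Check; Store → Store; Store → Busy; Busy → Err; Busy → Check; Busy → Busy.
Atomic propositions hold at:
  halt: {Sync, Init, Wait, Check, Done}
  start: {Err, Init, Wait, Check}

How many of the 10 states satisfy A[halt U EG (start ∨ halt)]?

5

Sat(start ∨ halt) = {Err, Sync, Init, Wait, Check, Done}
EG (start ∨ halt): greatest fixpoint, start Z0 = {Err, Sync, Init, Wait, Check, Done}, keep only states in Sat with some successor in Z. Z1 = {Err, Sync, Init, Wait, Done}; fixed.
Sat(EG (start ∨ halt)) = {Err, Sync, Init, Wait, Done}
A[halt U EG (start ∨ halt)]: least fixpoint, start Z0 = Sat(EG (start ∨ halt)) = {Err, Sync, Init, Wait, Done}, add states in Sat(halt) with every successor in Z. Already a fixed point.
Sat(A[halt U EG (start ∨ halt)]) = {Err, Sync, Init, Wait, Done}
|Sat(A[halt U EG (start ∨ halt)])| = |{Err, Sync, Init, Wait, Done}| = 5.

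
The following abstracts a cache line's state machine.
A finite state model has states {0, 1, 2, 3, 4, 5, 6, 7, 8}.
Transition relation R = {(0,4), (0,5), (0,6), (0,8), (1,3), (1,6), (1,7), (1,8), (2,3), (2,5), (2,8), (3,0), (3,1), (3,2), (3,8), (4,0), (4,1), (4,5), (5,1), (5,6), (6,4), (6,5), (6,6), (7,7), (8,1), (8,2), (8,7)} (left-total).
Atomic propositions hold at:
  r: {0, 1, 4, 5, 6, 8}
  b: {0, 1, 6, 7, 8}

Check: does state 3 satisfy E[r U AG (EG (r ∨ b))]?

Sat(r ∨ b) = {0, 1, 4, 5, 6, 7, 8}
EG (r ∨ b): greatest fixpoint, start Z0 = {0, 1, 4, 5, 6, 7, 8}, keep only states in Sat with some successor in Z. Already a fixed point.
Sat(EG (r ∨ b)) = {0, 1, 4, 5, 6, 7, 8}
AG (EG (r ∨ b)): greatest fixpoint, start Z0 = {0, 1, 4, 5, 6, 7, 8}, keep only states in Sat with every successor in Z. Z1 = {0, 4, 5, 6, 7}; Z2 = {6, 7}; Z3 = {7}; fixed.
Sat(AG (EG (r ∨ b))) = {7}
E[r U AG (EG (r ∨ b))]: least fixpoint, start Z0 = Sat(AG (EG (r ∨ b))) = {7}, add states in Sat(r) with some successor in Z. Z1 = {1, 7, 8}; Z2 = {0, 1, 4, 5, 7, 8}; Z3 = {0, 1, 4, 5, 6, 7, 8}; fixed.
Sat(E[r U AG (EG (r ∨ b))]) = {0, 1, 4, 5, 6, 7, 8}
3 ∉ Sat(E[r U AG (EG (r ∨ b))]) = {0, 1, 4, 5, 6, 7, 8}, so the formula does not hold at 3.

No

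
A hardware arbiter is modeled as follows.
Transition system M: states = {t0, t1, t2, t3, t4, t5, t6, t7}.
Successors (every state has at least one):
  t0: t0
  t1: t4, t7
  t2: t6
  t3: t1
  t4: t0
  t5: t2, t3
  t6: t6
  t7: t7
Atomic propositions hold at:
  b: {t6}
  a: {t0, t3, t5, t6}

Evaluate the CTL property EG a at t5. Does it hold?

No

EG a: greatest fixpoint, start Z0 = {t0, t3, t5, t6}, keep only states in Sat with some successor in Z. Z1 = {t0, t5, t6}; Z2 = {t0, t6}; fixed.
Sat(EG a) = {t0, t6}
t5 ∉ Sat(EG a) = {t0, t6}, so the formula does not hold at t5.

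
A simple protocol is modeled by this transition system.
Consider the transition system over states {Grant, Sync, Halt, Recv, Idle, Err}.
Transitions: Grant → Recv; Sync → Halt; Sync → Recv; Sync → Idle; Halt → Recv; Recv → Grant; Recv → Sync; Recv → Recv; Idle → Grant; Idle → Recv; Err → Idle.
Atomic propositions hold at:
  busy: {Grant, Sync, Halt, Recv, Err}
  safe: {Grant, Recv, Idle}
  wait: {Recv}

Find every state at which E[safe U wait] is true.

E[safe U wait]: least fixpoint, start Z0 = Sat(wait) = {Recv}, add states in Sat(safe) with some successor in Z. Z1 = {Grant, Recv, Idle}; fixed.
Sat(E[safe U wait]) = {Grant, Recv, Idle}

{Grant, Recv, Idle}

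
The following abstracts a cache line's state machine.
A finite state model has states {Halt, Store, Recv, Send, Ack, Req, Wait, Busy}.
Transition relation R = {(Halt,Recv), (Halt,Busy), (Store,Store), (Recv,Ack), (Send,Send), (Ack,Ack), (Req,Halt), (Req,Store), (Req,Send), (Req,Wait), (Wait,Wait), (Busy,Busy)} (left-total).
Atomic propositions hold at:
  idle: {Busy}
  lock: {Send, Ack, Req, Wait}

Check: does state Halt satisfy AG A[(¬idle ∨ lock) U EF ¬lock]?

Sat(¬idle) = {Halt, Store, Recv, Send, Ack, Req, Wait}
Sat(¬idle ∨ lock) = {Halt, Store, Recv, Send, Ack, Req, Wait}
Sat(¬lock) = {Halt, Store, Recv, Busy}
EF ¬lock: least fixpoint, start Z0 = {Halt, Store, Recv, Busy}, add states with some successor in Z. Z1 = {Halt, Store, Recv, Req, Busy}; fixed.
Sat(EF ¬lock) = {Halt, Store, Recv, Req, Busy}
A[(¬idle ∨ lock) U EF ¬lock]: least fixpoint, start Z0 = Sat(EF ¬lock) = {Halt, Store, Recv, Req, Busy}, add states in Sat(¬idle ∨ lock) with every successor in Z. Already a fixed point.
Sat(A[(¬idle ∨ lock) U EF ¬lock]) = {Halt, Store, Recv, Req, Busy}
AG A[(¬idle ∨ lock) U EF ¬lock]: greatest fixpoint, start Z0 = {Halt, Store, Recv, Req, Busy}, keep only states in Sat with every successor in Z. Z1 = {Halt, Store, Busy}; Z2 = {Store, Busy}; fixed.
Sat(AG A[(¬idle ∨ lock) U EF ¬lock]) = {Store, Busy}
Halt ∉ Sat(AG A[(¬idle ∨ lock) U EF ¬lock]) = {Store, Busy}, so the formula does not hold at Halt.

No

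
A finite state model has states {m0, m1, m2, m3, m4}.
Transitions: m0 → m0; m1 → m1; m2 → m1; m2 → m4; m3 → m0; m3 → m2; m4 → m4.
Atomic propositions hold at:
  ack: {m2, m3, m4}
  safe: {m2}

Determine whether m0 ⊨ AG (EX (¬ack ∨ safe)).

Yes

Sat(¬ack) = {m0, m1}
Sat(¬ack ∨ safe) = {m0, m1, m2}
Sat(EX (¬ack ∨ safe)) = {s : some successor in {m0, m1, m2}} = {m0, m1, m2, m3}
AG (EX (¬ack ∨ safe)): greatest fixpoint, start Z0 = {m0, m1, m2, m3}, keep only states in Sat with every successor in Z. Z1 = {m0, m1, m3}; Z2 = {m0, m1}; fixed.
Sat(AG (EX (¬ack ∨ safe))) = {m0, m1}
m0 ∈ Sat(AG (EX (¬ack ∨ safe))) = {m0, m1}, so the formula holds at m0.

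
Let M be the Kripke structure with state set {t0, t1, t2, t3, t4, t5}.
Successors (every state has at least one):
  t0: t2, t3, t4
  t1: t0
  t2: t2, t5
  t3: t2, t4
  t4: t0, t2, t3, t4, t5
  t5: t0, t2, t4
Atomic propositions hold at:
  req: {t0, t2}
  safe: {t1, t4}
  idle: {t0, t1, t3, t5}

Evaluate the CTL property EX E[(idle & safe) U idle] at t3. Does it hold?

No

Sat(idle & safe) = {t1}
E[(idle & safe) U idle]: least fixpoint, start Z0 = Sat(idle) = {t0, t1, t3, t5}, add states in Sat(idle & safe) with some successor in Z. Already a fixed point.
Sat(E[(idle & safe) U idle]) = {t0, t1, t3, t5}
Sat(EX E[(idle & safe) U idle]) = {s : some successor in {t0, t1, t3, t5}} = {t0, t1, t2, t4, t5}
t3 ∉ Sat(EX E[(idle & safe) U idle]) = {t0, t1, t2, t4, t5}, so the formula does not hold at t3.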